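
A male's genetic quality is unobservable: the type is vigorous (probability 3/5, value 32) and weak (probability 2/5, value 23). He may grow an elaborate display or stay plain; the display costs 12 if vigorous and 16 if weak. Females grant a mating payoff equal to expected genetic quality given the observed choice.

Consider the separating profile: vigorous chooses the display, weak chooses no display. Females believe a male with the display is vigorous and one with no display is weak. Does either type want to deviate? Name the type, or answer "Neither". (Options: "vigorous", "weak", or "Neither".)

vigorous

The display pays 32; no display pays 23.
vigorous: assigned the display, nets 32 − 12 = 20; deviating to no display nets 23.
weak: assigned no display, nets 23; deviating to the display nets 32 − 16 = 16.
The vigorous type gains 3 by deviating.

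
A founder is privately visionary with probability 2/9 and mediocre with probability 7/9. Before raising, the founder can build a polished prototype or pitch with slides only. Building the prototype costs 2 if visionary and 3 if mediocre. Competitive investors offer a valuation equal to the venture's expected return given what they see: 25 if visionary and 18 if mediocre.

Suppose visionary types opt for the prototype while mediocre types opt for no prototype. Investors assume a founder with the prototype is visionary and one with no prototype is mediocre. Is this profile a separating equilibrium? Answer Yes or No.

No

Under these beliefs, the prototype earns valuation 25 and no prototype earns valuation 18.
visionary: the prototype nets 25 − 2 = 23; no prototype nets 18. visionary prefers the prototype.
mediocre: the prototype nets 25 − 3 = 22; no prototype nets 18. mediocre would deviate to the prototype.
mediocre has a profitable deviation, so the profile is not an equilibrium.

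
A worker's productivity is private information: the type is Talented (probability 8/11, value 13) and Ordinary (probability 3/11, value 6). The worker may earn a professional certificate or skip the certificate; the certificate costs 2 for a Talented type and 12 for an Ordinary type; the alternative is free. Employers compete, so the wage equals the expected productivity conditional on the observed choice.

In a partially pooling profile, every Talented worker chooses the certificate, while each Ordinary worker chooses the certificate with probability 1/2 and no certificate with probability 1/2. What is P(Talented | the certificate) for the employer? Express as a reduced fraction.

P(the certificate) = (8/11)·1 + (3/11)·(1/2) = 19/22.
By Bayes' rule, P(Talented | the certificate) = (8/11) / (19/22) = 16/19.

16/19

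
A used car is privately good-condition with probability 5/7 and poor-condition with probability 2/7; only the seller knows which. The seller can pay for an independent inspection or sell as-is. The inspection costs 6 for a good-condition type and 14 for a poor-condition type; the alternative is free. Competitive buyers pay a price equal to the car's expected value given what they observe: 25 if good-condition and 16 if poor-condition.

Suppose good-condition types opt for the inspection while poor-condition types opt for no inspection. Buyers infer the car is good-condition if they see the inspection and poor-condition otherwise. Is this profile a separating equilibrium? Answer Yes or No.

Yes

Under these beliefs, the inspection earns price 25 and no inspection earns price 16.
good-condition: the inspection nets 25 − 6 = 19; no inspection nets 16. good-condition prefers the inspection.
poor-condition: the inspection nets 25 − 14 = 11; no inspection nets 16. poor-condition prefers no inspection.
Neither type deviates, so the separating profile is an equilibrium.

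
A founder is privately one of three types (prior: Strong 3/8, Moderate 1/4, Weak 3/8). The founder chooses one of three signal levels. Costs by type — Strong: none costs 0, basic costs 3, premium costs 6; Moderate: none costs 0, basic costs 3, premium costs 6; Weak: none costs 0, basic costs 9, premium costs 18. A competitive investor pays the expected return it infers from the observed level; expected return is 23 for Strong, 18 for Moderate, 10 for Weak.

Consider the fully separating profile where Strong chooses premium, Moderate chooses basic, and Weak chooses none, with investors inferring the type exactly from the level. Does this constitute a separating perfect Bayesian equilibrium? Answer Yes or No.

No

Separating valuations: premium → 23, basic → 18, none → 10.
Strong (assigned premium): none: 10 − 0 = 10; basic: 18 − 3 = 15; premium: 23 − 6 = 17. Strong stays.
Moderate (assigned basic): none: 10 − 0 = 10; basic: 18 − 3 = 15; premium: 23 − 6 = 17. Moderate prefers premium.
Weak (assigned none): none: 10 − 0 = 10; basic: 18 − 9 = 9; premium: 23 − 18 = 5. Weak stays.
At least one type deviates; the separating profile fails.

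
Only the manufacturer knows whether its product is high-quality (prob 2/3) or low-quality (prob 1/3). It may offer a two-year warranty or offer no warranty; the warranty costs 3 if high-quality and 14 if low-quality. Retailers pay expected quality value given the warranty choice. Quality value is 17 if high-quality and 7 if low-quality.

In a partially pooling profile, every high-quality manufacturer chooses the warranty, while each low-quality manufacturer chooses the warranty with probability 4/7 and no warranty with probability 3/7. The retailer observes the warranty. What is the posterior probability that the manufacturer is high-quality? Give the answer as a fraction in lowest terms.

7/9

P(the warranty) = (2/3)·1 + (1/3)·(4/7) = 6/7.
By Bayes' rule, P(high-quality | the warranty) = (2/3) / (6/7) = 7/9.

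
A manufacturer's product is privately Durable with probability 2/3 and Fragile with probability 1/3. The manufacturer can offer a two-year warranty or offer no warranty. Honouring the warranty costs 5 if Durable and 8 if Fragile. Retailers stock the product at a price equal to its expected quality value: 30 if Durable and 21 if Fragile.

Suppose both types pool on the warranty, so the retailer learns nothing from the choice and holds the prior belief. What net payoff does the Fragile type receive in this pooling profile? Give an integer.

19

Pooled price = 2/3·30 + 1/3·21 = 27.
Fragile pays cost 8 for the warranty, so net payoff = 27 − 8 = 19.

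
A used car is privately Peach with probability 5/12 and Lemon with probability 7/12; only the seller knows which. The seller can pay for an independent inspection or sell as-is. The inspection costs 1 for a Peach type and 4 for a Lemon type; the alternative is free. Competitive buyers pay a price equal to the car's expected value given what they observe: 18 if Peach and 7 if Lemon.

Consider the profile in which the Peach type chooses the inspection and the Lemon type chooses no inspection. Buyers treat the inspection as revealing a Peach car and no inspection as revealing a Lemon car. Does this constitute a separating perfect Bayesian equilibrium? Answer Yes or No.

Under these beliefs, the inspection earns price 18 and no inspection earns price 7.
Peach: the inspection nets 18 − 1 = 17; no inspection nets 7. Peach prefers the inspection.
Lemon: the inspection nets 18 − 4 = 14; no inspection nets 7. Lemon would deviate to the inspection.
Lemon has a profitable deviation, so the profile is not an equilibrium.

No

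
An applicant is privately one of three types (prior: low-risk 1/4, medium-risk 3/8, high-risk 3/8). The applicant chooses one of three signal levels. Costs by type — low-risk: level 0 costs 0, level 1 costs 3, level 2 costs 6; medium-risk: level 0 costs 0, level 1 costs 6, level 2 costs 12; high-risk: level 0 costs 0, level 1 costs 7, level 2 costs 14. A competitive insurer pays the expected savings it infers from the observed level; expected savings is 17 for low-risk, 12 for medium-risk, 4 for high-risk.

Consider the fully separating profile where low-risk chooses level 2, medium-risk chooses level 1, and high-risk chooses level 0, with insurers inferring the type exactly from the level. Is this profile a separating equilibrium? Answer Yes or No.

Separating rebates: level 2 → 17, level 1 → 12, level 0 → 4.
low-risk (assigned level 2): level 0: 4 − 0 = 4; level 1: 12 − 3 = 9; level 2: 17 − 6 = 11. low-risk stays.
medium-risk (assigned level 1): level 0: 4 − 0 = 4; level 1: 12 − 6 = 6; level 2: 17 − 12 = 5. medium-risk stays.
high-risk (assigned level 0): level 0: 4 − 0 = 4; level 1: 12 − 7 = 5; level 2: 17 − 14 = 3. high-risk prefers level 1.
At least one type deviates; the separating profile fails.

No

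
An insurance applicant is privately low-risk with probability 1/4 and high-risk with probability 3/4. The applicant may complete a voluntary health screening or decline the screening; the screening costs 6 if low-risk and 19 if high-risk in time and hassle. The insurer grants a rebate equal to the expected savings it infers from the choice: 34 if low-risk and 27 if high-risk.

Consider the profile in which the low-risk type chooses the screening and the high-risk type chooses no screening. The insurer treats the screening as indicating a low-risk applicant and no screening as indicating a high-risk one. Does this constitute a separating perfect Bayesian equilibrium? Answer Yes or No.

Yes

Under these beliefs, the screening earns rebate 34 and no screening earns rebate 27.
low-risk: the screening nets 34 − 6 = 28; no screening nets 27. low-risk prefers the screening.
high-risk: the screening nets 34 − 19 = 15; no screening nets 27. high-risk prefers no screening.
Neither type deviates, so the separating profile is an equilibrium.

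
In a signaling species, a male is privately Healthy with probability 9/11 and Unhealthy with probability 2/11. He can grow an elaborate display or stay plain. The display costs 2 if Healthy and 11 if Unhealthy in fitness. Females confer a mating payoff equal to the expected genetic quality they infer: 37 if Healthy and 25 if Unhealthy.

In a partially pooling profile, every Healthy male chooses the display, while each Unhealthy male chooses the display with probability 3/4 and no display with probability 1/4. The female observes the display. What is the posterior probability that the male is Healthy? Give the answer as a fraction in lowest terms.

P(the display) = (9/11)·1 + (2/11)·(3/4) = 21/22.
By Bayes' rule, P(Healthy | the display) = (9/11) / (21/22) = 6/7.

6/7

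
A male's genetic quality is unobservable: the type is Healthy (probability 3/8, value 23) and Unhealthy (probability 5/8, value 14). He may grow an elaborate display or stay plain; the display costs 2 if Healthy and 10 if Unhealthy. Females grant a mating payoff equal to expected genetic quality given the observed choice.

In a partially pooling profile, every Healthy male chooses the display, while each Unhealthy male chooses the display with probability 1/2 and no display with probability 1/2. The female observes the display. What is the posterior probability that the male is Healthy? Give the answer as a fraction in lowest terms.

P(the display) = (3/8)·1 + (5/8)·(1/2) = 11/16.
By Bayes' rule, P(Healthy | the display) = (3/8) / (11/16) = 6/11.

6/11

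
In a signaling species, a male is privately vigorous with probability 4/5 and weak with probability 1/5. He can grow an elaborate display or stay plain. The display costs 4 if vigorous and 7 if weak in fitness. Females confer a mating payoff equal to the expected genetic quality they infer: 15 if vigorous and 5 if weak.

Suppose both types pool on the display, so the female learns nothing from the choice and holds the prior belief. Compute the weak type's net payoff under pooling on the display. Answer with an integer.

Pooled mating payoff = 4/5·15 + 1/5·5 = 13.
weak pays cost 7 for the display, so net payoff = 13 − 7 = 6.

6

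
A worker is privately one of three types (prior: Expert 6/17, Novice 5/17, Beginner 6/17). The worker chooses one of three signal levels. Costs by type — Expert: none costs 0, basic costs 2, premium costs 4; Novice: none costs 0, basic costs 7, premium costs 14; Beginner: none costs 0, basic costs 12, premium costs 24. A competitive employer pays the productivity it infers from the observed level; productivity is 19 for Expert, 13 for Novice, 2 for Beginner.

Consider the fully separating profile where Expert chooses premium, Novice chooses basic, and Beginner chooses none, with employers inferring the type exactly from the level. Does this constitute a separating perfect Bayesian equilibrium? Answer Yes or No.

Separating wages: premium → 19, basic → 13, none → 2.
Expert (assigned premium): none: 2 − 0 = 2; basic: 13 − 2 = 11; premium: 19 − 4 = 15. Expert stays.
Novice (assigned basic): none: 2 − 0 = 2; basic: 13 − 7 = 6; premium: 19 − 14 = 5. Novice stays.
Beginner (assigned none): none: 2 − 0 = 2; basic: 13 − 12 = 1; premium: 19 − 24 = -5. Beginner stays.
Every type prefers its assigned level; separation holds.

Yes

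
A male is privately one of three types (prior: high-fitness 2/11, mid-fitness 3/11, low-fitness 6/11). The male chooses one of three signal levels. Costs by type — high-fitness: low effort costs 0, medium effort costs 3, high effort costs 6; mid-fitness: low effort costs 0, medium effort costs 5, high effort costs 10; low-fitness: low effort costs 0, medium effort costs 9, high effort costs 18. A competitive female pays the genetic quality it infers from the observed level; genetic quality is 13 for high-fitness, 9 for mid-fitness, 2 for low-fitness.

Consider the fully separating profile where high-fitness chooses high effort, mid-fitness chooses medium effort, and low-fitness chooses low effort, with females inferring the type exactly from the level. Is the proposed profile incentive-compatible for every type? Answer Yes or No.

Separating mating payoffs: high effort → 13, medium effort → 9, low effort → 2.
high-fitness (assigned high effort): low effort: 2 − 0 = 2; medium effort: 9 − 3 = 6; high effort: 13 − 6 = 7. high-fitness stays.
mid-fitness (assigned medium effort): low effort: 2 − 0 = 2; medium effort: 9 − 5 = 4; high effort: 13 − 10 = 3. mid-fitness stays.
low-fitness (assigned low effort): low effort: 2 − 0 = 2; medium effort: 9 − 9 = 0; high effort: 13 − 18 = -5. low-fitness stays.
Every type prefers its assigned level; separation holds.

Yes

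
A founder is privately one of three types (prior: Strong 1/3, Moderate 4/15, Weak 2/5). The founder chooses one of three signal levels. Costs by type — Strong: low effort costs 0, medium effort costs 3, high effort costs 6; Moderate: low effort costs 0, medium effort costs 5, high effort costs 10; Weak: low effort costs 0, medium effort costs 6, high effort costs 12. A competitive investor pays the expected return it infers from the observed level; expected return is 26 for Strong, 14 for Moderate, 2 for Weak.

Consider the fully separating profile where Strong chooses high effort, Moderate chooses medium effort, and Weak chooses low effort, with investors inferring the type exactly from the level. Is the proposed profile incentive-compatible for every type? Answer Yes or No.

Separating valuations: high effort → 26, medium effort → 14, low effort → 2.
Strong (assigned high effort): low effort: 2 − 0 = 2; medium effort: 14 − 3 = 11; high effort: 26 − 6 = 20. Strong stays.
Moderate (assigned medium effort): low effort: 2 − 0 = 2; medium effort: 14 − 5 = 9; high effort: 26 − 10 = 16. Moderate prefers high effort.
Weak (assigned low effort): low effort: 2 − 0 = 2; medium effort: 14 − 6 = 8; high effort: 26 − 12 = 14. Weak prefers high effort.
At least one type deviates; the separating profile fails.

No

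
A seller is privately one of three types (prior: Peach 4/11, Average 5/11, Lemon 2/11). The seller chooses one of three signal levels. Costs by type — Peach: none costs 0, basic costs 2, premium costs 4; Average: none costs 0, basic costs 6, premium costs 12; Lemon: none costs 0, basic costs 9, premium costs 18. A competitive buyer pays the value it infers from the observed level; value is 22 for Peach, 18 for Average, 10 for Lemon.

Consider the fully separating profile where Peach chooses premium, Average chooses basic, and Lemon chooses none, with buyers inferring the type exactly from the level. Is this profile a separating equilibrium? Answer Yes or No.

Separating prices: premium → 22, basic → 18, none → 10.
Peach (assigned premium): none: 10 − 0 = 10; basic: 18 − 2 = 16; premium: 22 − 4 = 18. Peach stays.
Average (assigned basic): none: 10 − 0 = 10; basic: 18 − 6 = 12; premium: 22 − 12 = 10. Average stays.
Lemon (assigned none): none: 10 − 0 = 10; basic: 18 − 9 = 9; premium: 22 − 18 = 4. Lemon stays.
Every type prefers its assigned level; separation holds.

Yes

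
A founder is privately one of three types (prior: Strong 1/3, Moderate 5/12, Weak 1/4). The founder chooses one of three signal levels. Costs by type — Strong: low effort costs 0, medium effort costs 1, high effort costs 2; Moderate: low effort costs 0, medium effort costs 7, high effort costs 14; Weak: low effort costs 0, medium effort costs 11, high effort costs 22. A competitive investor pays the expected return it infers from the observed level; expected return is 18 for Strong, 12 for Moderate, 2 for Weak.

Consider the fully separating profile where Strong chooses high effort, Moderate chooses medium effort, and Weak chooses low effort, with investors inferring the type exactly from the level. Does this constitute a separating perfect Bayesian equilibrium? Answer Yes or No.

Yes

Separating valuations: high effort → 18, medium effort → 12, low effort → 2.
Strong (assigned high effort): low effort: 2 − 0 = 2; medium effort: 12 − 1 = 11; high effort: 18 − 2 = 16. Strong stays.
Moderate (assigned medium effort): low effort: 2 − 0 = 2; medium effort: 12 − 7 = 5; high effort: 18 − 14 = 4. Moderate stays.
Weak (assigned low effort): low effort: 2 − 0 = 2; medium effort: 12 − 11 = 1; high effort: 18 − 22 = -4. Weak stays.
Every type prefers its assigned level; separation holds.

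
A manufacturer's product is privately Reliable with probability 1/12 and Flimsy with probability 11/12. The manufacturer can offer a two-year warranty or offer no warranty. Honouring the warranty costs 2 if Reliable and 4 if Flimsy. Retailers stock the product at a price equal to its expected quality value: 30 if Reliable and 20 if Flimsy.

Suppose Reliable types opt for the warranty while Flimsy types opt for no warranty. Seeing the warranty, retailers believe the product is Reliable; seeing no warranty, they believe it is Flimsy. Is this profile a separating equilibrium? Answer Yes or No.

No

Under these beliefs, the warranty earns price 30 and no warranty earns price 20.
Reliable: the warranty nets 30 − 2 = 28; no warranty nets 20. Reliable prefers the warranty.
Flimsy: the warranty nets 30 − 4 = 26; no warranty nets 20. Flimsy would deviate to the warranty.
Flimsy has a profitable deviation, so the profile is not an equilibrium.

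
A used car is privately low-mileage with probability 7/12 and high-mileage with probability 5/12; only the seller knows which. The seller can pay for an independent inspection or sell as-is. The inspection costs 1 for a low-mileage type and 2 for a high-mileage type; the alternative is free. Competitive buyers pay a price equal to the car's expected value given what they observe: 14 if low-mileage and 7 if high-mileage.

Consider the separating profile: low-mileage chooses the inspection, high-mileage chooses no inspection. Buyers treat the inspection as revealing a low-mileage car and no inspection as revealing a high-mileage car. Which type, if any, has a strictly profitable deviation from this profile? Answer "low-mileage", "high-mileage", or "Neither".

The inspection pays 14; no inspection pays 7.
low-mileage: assigned the inspection, nets 14 − 1 = 13; deviating to no inspection nets 7.
high-mileage: assigned no inspection, nets 7; deviating to the inspection nets 14 − 2 = 12.
The high-mileage type gains 5 by deviating.

high-mileage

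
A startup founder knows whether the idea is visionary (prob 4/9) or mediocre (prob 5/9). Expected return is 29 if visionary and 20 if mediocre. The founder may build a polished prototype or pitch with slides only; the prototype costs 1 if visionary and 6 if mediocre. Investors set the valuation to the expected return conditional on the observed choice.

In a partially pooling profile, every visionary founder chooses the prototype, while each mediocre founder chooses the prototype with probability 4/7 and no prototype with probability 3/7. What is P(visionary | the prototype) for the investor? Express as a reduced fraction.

7/12

P(the prototype) = (4/9)·1 + (5/9)·(4/7) = 16/21.
By Bayes' rule, P(visionary | the prototype) = (4/9) / (16/21) = 7/12.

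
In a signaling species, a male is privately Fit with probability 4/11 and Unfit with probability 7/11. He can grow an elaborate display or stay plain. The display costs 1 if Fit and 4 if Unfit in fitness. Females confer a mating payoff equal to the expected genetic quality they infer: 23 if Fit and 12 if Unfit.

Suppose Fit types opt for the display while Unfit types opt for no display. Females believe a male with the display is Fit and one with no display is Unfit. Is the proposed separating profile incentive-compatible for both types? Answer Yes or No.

Under these beliefs, the display earns mating payoff 23 and no display earns mating payoff 12.
Fit: the display nets 23 − 1 = 22; no display nets 12. Fit prefers the display.
Unfit: the display nets 23 − 4 = 19; no display nets 12. Unfit would deviate to the display.
Unfit has a profitable deviation, so the profile is not an equilibrium.

No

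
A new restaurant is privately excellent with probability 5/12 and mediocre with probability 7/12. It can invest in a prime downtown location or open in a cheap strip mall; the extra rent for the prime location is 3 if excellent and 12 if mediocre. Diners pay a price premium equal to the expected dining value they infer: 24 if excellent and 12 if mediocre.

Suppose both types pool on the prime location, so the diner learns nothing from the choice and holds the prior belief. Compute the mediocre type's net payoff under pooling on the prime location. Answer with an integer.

Pooled price premium = 5/12·24 + 7/12·12 = 17.
mediocre pays cost 12 for the prime location, so net payoff = 17 − 12 = 5.

5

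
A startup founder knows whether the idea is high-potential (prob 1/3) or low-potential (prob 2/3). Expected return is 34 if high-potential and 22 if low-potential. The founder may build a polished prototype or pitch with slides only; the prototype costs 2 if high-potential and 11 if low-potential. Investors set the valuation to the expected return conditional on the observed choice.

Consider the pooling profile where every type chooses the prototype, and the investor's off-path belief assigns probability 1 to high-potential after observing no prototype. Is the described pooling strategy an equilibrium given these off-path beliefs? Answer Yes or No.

No

On path, the investor holds the prior and pays 1/3·34 + 2/3·22 = 26. Off path (no prototype), believing high-potential, it pays 34.
high-potential: the prototype nets 26 − 2 = 24; no prototype nets 34. high-potential would deviate.
low-potential: the prototype nets 26 − 11 = 15; no prototype nets 34. low-potential would deviate.
A type deviates, so pooling fails.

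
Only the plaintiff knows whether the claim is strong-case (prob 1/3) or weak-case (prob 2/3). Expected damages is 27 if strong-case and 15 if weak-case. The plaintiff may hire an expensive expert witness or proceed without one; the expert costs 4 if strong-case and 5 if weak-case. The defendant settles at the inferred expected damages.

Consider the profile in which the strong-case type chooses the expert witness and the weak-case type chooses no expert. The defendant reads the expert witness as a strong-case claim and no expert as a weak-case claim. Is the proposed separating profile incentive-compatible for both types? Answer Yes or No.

No

Under these beliefs, the expert witness earns settlement 27 and no expert earns settlement 15.
strong-case: the expert witness nets 27 − 4 = 23; no expert nets 15. strong-case prefers the expert witness.
weak-case: the expert witness nets 27 − 5 = 22; no expert nets 15. weak-case would deviate to the expert witness.
weak-case has a profitable deviation, so the profile is not an equilibrium.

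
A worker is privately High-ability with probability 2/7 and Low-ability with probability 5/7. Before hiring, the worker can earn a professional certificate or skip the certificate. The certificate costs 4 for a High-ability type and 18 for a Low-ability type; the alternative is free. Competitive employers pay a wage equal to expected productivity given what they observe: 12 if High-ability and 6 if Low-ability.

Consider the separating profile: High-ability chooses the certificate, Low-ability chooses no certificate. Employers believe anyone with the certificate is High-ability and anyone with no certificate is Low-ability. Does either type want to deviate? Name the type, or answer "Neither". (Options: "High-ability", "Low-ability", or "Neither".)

Neither

The certificate pays 12; no certificate pays 6.
High-ability: assigned the certificate, nets 12 − 4 = 8; deviating to no certificate nets 6.
Low-ability: assigned no certificate, nets 6; deviating to the certificate nets 12 − 18 = -6.
Both types strictly prefer their assigned action; no profitable deviation.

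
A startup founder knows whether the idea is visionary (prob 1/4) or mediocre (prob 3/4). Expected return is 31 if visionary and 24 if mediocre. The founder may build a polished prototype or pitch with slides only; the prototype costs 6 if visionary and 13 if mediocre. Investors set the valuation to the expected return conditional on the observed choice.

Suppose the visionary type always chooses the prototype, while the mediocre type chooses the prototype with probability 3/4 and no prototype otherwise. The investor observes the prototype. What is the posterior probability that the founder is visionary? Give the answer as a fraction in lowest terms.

P(the prototype) = (1/4)·1 + (3/4)·(3/4) = 13/16.
By Bayes' rule, P(visionary | the prototype) = (1/4) / (13/16) = 4/13.

4/13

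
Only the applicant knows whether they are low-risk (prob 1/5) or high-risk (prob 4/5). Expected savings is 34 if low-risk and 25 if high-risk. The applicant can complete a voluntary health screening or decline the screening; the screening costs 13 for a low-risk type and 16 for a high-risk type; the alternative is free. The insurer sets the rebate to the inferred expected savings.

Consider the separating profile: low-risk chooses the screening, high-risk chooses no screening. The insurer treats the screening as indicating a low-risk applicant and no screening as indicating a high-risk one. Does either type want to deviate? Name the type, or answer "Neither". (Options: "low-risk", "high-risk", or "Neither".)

low-risk

The screening pays 34; no screening pays 25.
low-risk: assigned the screening, nets 34 − 13 = 21; deviating to no screening nets 25.
high-risk: assigned no screening, nets 25; deviating to the screening nets 34 − 16 = 18.
The low-risk type gains 4 by deviating.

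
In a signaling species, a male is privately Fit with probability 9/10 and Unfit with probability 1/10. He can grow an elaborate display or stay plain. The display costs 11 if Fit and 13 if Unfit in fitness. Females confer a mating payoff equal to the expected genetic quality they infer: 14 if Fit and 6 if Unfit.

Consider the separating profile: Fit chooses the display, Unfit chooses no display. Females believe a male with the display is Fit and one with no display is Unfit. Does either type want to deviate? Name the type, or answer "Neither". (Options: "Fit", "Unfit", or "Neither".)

The display pays 14; no display pays 6.
Fit: assigned the display, nets 14 − 11 = 3; deviating to no display nets 6.
Unfit: assigned no display, nets 6; deviating to the display nets 14 − 13 = 1.
The Fit type gains 3 by deviating.

Fit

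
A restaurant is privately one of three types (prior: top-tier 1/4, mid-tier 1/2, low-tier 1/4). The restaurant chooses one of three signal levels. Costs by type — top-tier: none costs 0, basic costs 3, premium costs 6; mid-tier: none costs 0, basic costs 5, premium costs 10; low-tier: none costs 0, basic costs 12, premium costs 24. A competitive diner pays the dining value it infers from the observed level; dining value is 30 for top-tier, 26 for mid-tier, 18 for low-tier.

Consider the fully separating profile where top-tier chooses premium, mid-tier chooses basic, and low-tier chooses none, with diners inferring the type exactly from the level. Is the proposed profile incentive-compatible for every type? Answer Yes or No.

Yes

Separating price premiums: premium → 30, basic → 26, none → 18.
top-tier (assigned premium): none: 18 − 0 = 18; basic: 26 − 3 = 23; premium: 30 − 6 = 24. top-tier stays.
mid-tier (assigned basic): none: 18 − 0 = 18; basic: 26 − 5 = 21; premium: 30 − 10 = 20. mid-tier stays.
low-tier (assigned none): none: 18 − 0 = 18; basic: 26 − 12 = 14; premium: 30 − 24 = 6. low-tier stays.
Every type prefers its assigned level; separation holds.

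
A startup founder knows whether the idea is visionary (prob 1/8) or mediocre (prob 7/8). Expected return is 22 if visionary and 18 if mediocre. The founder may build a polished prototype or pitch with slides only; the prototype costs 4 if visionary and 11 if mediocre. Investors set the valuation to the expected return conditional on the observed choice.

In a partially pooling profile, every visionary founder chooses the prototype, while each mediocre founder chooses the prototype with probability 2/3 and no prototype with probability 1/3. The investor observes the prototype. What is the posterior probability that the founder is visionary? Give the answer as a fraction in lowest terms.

3/17

P(the prototype) = (1/8)·1 + (7/8)·(2/3) = 17/24.
By Bayes' rule, P(visionary | the prototype) = (1/8) / (17/24) = 3/17.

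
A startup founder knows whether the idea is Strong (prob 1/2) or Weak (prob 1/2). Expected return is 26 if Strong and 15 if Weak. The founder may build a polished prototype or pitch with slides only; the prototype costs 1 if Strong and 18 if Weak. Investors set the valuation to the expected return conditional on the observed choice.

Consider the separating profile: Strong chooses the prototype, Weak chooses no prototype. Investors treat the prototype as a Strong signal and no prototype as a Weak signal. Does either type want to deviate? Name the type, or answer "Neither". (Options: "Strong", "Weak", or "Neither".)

The prototype pays 26; no prototype pays 15.
Strong: assigned the prototype, nets 26 − 1 = 25; deviating to no prototype nets 15.
Weak: assigned no prototype, nets 15; deviating to the prototype nets 26 − 18 = 8.
Both types strictly prefer their assigned action; no profitable deviation.

Neither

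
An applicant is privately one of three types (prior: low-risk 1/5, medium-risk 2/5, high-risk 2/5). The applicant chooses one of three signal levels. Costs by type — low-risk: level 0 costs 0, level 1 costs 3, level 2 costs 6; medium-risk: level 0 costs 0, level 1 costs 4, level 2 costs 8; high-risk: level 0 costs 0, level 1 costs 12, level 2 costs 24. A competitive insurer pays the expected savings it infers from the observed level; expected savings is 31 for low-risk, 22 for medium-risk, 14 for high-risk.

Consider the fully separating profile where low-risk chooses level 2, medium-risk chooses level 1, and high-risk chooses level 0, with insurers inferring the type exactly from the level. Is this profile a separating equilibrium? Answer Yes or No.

No

Separating rebates: level 2 → 31, level 1 → 22, level 0 → 14.
low-risk (assigned level 2): level 0: 14 − 0 = 14; level 1: 22 − 3 = 19; level 2: 31 − 6 = 25. low-risk stays.
medium-risk (assigned level 1): level 0: 14 − 0 = 14; level 1: 22 − 4 = 18; level 2: 31 − 8 = 23. medium-risk prefers level 2.
high-risk (assigned level 0): level 0: 14 − 0 = 14; level 1: 22 − 12 = 10; level 2: 31 − 24 = 7. high-risk stays.
At least one type deviates; the separating profile fails.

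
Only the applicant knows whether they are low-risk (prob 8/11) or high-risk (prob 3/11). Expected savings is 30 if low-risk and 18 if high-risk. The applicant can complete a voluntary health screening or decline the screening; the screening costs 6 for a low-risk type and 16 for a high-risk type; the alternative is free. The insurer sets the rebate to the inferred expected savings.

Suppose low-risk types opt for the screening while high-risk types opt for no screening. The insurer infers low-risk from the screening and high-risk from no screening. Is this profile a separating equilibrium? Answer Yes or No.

Under these beliefs, the screening earns rebate 30 and no screening earns rebate 18.
low-risk: the screening nets 30 − 6 = 24; no screening nets 18. low-risk prefers the screening.
high-risk: the screening nets 30 − 16 = 14; no screening nets 18. high-risk prefers no screening.
Neither type deviates, so the separating profile is an equilibrium.

Yes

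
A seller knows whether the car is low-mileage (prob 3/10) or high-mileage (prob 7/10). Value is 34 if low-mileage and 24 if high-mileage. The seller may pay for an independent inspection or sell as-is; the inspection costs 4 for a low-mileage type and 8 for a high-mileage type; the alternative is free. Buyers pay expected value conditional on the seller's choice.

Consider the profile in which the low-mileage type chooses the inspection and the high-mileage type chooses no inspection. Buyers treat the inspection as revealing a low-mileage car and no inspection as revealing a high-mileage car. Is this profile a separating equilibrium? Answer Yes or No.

Under these beliefs, the inspection earns price 34 and no inspection earns price 24.
low-mileage: the inspection nets 34 − 4 = 30; no inspection nets 24. low-mileage prefers the inspection.
high-mileage: the inspection nets 34 − 8 = 26; no inspection nets 24. high-mileage would deviate to the inspection.
high-mileage has a profitable deviation, so the profile is not an equilibrium.

No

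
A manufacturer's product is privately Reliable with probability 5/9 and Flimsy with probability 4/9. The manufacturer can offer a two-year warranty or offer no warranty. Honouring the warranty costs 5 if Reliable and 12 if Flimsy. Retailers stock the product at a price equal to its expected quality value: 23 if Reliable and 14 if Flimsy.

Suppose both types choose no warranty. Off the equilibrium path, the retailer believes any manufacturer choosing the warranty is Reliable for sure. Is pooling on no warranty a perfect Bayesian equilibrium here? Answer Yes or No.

On path, the retailer holds the prior and pays 5/9·23 + 4/9·14 = 19. Off path (the warranty), believing Reliable, it pays 23.
Reliable: no warranty nets 19; the warranty nets 23 − 5 = 18. Reliable stays.
Flimsy: no warranty nets 19; the warranty nets 23 − 12 = 11. Flimsy stays.
No type deviates, so pooling is sustained.

Yes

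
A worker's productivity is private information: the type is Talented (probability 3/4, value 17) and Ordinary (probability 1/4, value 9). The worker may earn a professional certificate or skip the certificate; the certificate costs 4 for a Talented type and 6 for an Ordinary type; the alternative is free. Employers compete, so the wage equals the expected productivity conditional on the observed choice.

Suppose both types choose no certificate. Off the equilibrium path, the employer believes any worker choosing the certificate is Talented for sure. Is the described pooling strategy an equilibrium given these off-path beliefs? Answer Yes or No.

On path, the employer holds the prior and pays 3/4·17 + 1/4·9 = 15. Off path (the certificate), believing Talented, it pays 17.
Talented: no certificate nets 15; the certificate nets 17 − 4 = 13. Talented stays.
Ordinary: no certificate nets 15; the certificate nets 17 − 6 = 11. Ordinary stays.
No type deviates, so pooling is sustained.

Yes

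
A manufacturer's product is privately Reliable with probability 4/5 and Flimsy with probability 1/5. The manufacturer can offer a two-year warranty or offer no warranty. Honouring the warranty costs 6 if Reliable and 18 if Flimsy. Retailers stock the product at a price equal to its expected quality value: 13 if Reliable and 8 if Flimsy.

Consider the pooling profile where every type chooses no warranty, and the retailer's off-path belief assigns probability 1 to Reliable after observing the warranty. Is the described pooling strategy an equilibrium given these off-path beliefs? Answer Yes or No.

On path, the retailer holds the prior and pays 4/5·13 + 1/5·8 = 12. Off path (the warranty), believing Reliable, it pays 13.
Reliable: no warranty nets 12; the warranty nets 13 − 6 = 7. Reliable stays.
Flimsy: no warranty nets 12; the warranty nets 13 − 18 = -5. Flimsy stays.
No type deviates, so pooling is sustained.

Yes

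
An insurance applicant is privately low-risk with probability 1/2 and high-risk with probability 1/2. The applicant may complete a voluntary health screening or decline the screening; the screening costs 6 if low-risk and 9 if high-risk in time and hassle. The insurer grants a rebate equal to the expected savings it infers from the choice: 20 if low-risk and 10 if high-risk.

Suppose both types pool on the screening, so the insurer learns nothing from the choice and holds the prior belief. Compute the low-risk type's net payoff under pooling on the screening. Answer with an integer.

Pooled rebate = 1/2·20 + 1/2·10 = 15.
low-risk pays cost 6 for the screening, so net payoff = 15 − 6 = 9.

9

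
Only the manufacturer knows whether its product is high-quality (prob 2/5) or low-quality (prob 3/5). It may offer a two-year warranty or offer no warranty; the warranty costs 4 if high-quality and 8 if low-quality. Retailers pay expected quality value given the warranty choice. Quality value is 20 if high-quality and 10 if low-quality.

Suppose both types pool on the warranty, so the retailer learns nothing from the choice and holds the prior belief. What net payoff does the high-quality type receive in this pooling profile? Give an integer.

10

Pooled price = 2/5·20 + 3/5·10 = 14.
high-quality pays cost 4 for the warranty, so net payoff = 14 − 4 = 10.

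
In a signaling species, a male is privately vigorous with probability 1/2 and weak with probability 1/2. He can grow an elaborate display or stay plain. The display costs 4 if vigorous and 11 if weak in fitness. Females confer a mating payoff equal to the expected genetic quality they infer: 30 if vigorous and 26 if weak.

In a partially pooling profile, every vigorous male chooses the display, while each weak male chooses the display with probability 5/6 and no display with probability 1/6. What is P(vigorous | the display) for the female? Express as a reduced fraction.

P(the display) = (1/2)·1 + (1/2)·(5/6) = 11/12.
By Bayes' rule, P(vigorous | the display) = (1/2) / (11/12) = 6/11.

6/11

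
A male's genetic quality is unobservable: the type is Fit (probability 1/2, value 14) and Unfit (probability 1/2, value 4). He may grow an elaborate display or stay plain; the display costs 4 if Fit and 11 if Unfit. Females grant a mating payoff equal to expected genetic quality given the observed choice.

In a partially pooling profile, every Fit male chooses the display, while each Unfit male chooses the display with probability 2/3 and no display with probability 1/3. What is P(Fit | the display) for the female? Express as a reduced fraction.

P(the display) = (1/2)·1 + (1/2)·(2/3) = 5/6.
By Bayes' rule, P(Fit | the display) = (1/2) / (5/6) = 3/5.

3/5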